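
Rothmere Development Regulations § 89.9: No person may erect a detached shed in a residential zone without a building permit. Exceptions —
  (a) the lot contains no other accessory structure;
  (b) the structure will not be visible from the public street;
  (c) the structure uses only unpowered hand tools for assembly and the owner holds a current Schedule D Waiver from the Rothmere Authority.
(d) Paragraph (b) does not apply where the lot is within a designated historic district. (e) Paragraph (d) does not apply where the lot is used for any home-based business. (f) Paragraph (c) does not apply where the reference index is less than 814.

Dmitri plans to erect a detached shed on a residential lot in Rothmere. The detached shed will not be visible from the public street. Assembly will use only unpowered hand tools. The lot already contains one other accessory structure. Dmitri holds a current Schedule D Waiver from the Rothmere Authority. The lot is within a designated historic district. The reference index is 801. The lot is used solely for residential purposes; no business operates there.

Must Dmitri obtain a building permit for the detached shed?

Yes — Dmitri must obtain a building permit.

Exception (a) does not apply: the lot already has another accessory structure.
Exception (b) is satisfied on its face — the structure will not be visible from the street. Turning to paragraphs (d)–(e): (d) is engaged — the lot is in a historic district. (e) is not triggered (the lot is solely residential), so (d) stands. So (b) is unavailable.
Exception (c)'s conditions are all satisfied: assembly uses only hand tools; a current Schedule D Waiver is held. However, paragraph (f) must be considered: (f) operates against (c): the reference index is 801, less than the 814 limit. So (c) is unavailable.
None of the exceptions is available; § 89.9 applies in full.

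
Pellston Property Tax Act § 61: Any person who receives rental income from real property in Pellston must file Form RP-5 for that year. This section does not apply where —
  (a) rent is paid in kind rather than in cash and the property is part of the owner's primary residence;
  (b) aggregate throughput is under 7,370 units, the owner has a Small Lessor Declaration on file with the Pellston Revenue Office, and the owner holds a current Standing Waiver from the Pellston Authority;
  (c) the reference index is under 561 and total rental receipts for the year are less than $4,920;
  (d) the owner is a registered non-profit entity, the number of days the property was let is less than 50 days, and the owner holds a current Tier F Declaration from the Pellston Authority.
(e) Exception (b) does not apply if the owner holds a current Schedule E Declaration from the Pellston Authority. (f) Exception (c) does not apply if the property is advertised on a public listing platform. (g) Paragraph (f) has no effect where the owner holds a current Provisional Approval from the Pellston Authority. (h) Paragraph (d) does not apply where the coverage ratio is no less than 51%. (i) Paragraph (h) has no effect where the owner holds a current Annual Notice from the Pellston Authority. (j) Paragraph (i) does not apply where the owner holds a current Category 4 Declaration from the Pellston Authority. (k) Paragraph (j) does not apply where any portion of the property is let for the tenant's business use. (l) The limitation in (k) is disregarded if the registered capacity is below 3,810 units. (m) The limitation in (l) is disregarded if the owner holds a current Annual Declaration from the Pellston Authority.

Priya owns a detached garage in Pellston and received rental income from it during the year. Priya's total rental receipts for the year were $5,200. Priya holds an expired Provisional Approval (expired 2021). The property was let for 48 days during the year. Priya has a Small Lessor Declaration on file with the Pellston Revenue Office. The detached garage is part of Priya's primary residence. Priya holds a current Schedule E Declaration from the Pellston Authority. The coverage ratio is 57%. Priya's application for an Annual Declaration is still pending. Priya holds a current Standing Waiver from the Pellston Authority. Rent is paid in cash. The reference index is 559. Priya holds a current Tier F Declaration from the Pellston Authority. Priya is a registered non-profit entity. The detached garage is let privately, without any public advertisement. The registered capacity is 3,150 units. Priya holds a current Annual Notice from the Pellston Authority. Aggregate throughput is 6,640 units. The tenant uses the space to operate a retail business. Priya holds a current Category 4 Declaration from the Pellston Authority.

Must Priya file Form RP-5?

Exception (a) requires that rent is paid in kind rather than in cash; but rent is paid in cash, so (a) is unavailable.
All of (b)'s requirements are met (aggregate throughput is 6,640 units, under the 7,370 units limit; a Small Lessor Declaration is on file; a current Standing Waiver is held). Turning to paragraph (e): (e) applies — a current Schedule E Declaration is held. (b) is therefore removed.
Exception (c) fails — total rental receipts for the year are $5,200, not less than $4,920.
All of (d)'s requirements are met (Priya is a registered non-profit; the number of days the property was let is 48 days, less than the 50 days limit; a current Tier F Declaration is held). Turning to paragraphs (h)–(m): (h) is engaged — the coverage ratio is 57%, meeting the 51% threshold. (i) would limit (h) — a current Annual Notice is held — but (j) sets (i) aside: (j) operates against (i): a current Category 4 Declaration is held. (k) is engaged (the space is let for business use), but is displaced by (l): (l) operates against (k): the registered capacity is 3,150 units, below the 3,810 units limit. (m), which would lift (l), is not engaged — no current Annual Declaration is held. Exception (d) does not apply.
No exception applies. The general rule governs.

Yes — Priya must file Form RP-5.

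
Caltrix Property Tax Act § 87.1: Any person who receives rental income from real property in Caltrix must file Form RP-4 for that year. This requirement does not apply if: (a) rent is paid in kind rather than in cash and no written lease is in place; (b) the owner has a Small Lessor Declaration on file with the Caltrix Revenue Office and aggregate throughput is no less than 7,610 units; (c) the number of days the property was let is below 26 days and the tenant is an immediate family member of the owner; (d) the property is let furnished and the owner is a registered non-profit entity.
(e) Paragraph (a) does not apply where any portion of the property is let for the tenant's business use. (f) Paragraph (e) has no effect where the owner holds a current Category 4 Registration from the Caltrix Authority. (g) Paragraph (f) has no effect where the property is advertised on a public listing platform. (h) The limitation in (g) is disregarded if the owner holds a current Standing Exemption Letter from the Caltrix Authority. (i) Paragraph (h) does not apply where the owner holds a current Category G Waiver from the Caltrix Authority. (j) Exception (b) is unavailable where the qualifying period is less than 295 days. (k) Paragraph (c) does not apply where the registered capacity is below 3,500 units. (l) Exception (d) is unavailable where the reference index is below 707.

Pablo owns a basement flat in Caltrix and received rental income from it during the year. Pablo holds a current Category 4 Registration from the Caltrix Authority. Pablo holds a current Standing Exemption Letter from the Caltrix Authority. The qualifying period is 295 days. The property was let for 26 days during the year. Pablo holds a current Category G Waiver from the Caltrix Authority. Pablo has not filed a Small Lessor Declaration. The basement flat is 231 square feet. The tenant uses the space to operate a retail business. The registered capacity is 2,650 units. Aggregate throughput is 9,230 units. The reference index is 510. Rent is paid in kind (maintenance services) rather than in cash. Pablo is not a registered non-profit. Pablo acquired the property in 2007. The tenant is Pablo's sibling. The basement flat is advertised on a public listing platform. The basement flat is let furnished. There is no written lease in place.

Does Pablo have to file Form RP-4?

Exception (a)'s conditions are all satisfied: rent is paid in kind; there is no written lease. But applying paragraphs (e)–(i): (e) operates — the space is let for business use. (f) would limit (e) — a current Category 4 Registration is held — but (g) sets (f) aside: (g) operates against (f): the property is publicly advertised. (h) would limit (g) — a current Standing Exemption Letter is held — but (i) sets (h) aside: (i) operates against (h): a current Category G Waiver is held. So (a) is unavailable.
Exception (b) does not apply: no Small Lessor Declaration is on file.
Exception (c) fails — the number of days the property was let is 26 days, not below 26 days.
Exception (d) does not apply: Pablo is not a registered non-profit.
No exception displaces § 87.1.

Yes — Pablo must file Form RP-4.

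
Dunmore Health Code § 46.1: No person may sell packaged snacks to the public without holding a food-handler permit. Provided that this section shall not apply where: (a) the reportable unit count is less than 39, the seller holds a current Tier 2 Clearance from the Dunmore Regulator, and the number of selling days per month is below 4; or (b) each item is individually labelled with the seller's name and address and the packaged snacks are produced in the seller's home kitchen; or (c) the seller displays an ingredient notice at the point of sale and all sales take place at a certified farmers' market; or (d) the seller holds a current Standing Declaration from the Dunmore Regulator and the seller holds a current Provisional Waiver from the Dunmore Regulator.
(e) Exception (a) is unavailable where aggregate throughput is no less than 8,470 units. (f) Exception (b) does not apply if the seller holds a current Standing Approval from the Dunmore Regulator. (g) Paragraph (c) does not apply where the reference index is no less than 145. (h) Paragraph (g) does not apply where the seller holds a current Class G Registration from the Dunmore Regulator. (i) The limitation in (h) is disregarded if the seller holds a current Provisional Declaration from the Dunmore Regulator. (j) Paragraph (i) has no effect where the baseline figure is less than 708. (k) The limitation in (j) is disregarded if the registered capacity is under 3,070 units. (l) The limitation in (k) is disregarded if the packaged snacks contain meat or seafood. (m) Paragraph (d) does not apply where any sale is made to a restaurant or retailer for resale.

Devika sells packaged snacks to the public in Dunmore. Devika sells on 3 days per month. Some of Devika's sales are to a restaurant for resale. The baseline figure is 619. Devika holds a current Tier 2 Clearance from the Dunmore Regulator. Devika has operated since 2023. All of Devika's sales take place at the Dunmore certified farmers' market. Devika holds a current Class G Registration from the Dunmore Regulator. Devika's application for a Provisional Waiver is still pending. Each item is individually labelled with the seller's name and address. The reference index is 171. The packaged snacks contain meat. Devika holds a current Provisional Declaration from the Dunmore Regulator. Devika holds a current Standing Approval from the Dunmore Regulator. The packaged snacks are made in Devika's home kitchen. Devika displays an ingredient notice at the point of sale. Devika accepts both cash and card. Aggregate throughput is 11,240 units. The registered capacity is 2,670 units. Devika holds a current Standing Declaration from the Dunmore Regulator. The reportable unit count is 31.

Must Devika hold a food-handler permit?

No — exception (c) applies; Devika is not required to hold a food-handler permit.

Exception (a) is satisfied on its face — the reportable unit count is 31, less than the 39 limit; a current Tier 2 Clearance is held; the number of selling days per month is 3, below the 4 limit. But applying paragraph (e): (e) operates against (a): aggregate throughput is 11,240 units, meeting the 8,470 units threshold. So (a) is unavailable.
Exception (b)'s conditions are all satisfied: items are individually labelled; the packaged snacks are home-kitchen produced. Turning to paragraph (f): (f) operates — a current Standing Approval is held. (b) is therefore removed.
Exception (c) is satisfied on its face — an ingredient notice is displayed; all sales are at a certified farmers' market. Applying paragraphs (g)–(l): (g) would limit (c) — the reference index is 171, meeting the 145 threshold — but (h) sets (g) aside: (h) applies — a current Class G Registration is held. (i) would limit (h) — a current Provisional Declaration is held — but (j) sets (i) aside: (j) operates against (i): the baseline figure is 619, less than the 708 limit. (k) operates (the registered capacity is 2,670 units, under the 3,070 units limit), but yields to (l): (l) is engaged — the packaged snacks contain meat. Exception (c) stands.
Exception (d) requires that the seller holds a current Provisional Waiver from the Dunmore Regulator; but no current Provisional Waiver is held, so (d) is unavailable.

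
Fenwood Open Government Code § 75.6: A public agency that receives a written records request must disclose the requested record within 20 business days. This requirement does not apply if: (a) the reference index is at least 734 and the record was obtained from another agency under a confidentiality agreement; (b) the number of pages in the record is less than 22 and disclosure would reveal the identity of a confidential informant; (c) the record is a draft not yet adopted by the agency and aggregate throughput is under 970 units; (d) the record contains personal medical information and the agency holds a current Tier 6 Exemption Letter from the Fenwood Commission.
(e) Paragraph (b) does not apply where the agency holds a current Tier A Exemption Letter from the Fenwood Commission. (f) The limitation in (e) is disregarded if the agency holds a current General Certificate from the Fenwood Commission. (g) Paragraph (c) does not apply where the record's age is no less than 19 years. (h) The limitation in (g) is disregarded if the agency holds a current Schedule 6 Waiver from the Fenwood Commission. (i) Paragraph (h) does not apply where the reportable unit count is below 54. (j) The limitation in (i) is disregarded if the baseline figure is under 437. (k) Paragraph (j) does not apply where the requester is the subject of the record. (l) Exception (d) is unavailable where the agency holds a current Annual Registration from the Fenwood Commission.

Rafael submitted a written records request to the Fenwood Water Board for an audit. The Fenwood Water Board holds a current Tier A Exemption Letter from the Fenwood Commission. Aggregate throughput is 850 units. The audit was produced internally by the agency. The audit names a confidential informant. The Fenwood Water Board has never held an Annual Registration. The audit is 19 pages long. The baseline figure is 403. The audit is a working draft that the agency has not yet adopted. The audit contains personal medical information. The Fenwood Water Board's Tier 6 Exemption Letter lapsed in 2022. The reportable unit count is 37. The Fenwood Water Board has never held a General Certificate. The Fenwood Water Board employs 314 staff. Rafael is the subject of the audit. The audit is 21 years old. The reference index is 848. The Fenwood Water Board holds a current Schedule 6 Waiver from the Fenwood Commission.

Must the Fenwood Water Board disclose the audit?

Yes — the Fenwood Water Board must disclose the audit.

Exception (a) fails — the audit was produced internally.
Exception (b) is satisfied on its face — the number of pages in the record is 19, less than the 22 limit; the audit names a confidential informant. However, paragraphs (e)–(f) must be considered: (e) applies — a current Tier A Exemption Letter is held. (f) is not triggered (the General Certificate is not current), so (e) stands. Exception (b) does not apply.
Exception (c): the audit is an unadopted draft; aggregate throughput is 850 units, under the 970 units limit — every condition holds. But applying paragraphs (g)–(k): (g) operates against (c): the record's age is 21 years, meeting the 19 years threshold. (h) would limit (g) — a current Schedule 6 Waiver is held — but (i) sets (h) aside: (i) operates against (h): the reportable unit count is 37, below the 54 limit. (j) would limit (i) — the baseline figure is 403, under the 437 limit — but (k) sets (j) aside: (k) operates against (j): Rafael is the subject of the audit. (c) is therefore removed.
Exception (d) requires that the agency holds a current Tier 6 Exemption Letter from the Fenwood Commission; but there is no Tier 6 Exemption Letter in force, so (d) is unavailable.
Every exception is unavailable, so the rule governs.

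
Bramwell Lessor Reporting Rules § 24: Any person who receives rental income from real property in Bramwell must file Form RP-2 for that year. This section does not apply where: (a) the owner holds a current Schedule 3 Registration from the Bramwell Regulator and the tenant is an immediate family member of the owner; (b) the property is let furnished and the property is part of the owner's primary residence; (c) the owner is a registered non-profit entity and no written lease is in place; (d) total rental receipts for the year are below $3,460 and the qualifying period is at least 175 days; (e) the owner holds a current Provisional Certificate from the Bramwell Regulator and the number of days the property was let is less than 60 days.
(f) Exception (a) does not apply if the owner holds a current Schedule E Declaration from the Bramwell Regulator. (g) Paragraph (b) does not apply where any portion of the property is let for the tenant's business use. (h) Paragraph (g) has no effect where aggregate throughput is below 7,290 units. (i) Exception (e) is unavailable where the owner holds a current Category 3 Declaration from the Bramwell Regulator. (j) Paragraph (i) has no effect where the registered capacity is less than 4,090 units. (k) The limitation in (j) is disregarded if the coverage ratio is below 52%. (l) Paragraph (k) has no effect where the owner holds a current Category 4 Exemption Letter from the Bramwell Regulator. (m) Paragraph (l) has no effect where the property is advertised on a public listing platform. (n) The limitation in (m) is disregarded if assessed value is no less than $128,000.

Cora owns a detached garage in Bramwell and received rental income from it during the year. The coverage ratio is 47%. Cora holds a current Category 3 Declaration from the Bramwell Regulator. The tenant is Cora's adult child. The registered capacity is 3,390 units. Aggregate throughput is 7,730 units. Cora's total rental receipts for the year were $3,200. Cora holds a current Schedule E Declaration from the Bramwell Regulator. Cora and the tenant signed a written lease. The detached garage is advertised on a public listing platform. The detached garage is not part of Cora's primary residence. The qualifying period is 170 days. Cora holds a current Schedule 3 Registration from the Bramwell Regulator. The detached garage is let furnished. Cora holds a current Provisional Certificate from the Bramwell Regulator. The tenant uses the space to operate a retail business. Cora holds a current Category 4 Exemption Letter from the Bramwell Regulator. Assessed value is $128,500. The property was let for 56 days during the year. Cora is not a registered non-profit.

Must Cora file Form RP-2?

No — exception (e) applies; Cora is not required to file Form RP-2.

All of (a)'s requirements are met (a current Schedule 3 Registration is held; the tenant is an immediate family member). But applying paragraph (f): (f) operates against (a): a current Schedule E Declaration is held. Exception (a) does not apply.
Exception (b) fails — the detached garage is not part of the primary residence.
Exception (c) requires that the owner is a registered non-profit entity; but Cora is not a registered non-profit, so (c) is unavailable.
Exception (d) does not apply: the qualifying period is 170 days, short of 175 days.
All of (e)'s requirements are met (a current Provisional Certificate is held; the number of days the property was let is 56 days, less than the 60 days limit). Under paragraphs (i)–(n): (i) operates (a current Category 3 Declaration is held), but is itself disapplied by (j): (j) is engaged — the registered capacity is 3,390 units, less than the 4,090 units limit. (k) is engaged (the coverage ratio is 47%, below the 52% limit), but is overridden by (l): (l) operates against (k): a current Category 4 Exemption Letter is held. (m) is triggered (the property is publicly advertised), but is displaced by (n): (n) operates against (m): assessed value is $128,500, meeting the $128,000 threshold. Exception (e) stands.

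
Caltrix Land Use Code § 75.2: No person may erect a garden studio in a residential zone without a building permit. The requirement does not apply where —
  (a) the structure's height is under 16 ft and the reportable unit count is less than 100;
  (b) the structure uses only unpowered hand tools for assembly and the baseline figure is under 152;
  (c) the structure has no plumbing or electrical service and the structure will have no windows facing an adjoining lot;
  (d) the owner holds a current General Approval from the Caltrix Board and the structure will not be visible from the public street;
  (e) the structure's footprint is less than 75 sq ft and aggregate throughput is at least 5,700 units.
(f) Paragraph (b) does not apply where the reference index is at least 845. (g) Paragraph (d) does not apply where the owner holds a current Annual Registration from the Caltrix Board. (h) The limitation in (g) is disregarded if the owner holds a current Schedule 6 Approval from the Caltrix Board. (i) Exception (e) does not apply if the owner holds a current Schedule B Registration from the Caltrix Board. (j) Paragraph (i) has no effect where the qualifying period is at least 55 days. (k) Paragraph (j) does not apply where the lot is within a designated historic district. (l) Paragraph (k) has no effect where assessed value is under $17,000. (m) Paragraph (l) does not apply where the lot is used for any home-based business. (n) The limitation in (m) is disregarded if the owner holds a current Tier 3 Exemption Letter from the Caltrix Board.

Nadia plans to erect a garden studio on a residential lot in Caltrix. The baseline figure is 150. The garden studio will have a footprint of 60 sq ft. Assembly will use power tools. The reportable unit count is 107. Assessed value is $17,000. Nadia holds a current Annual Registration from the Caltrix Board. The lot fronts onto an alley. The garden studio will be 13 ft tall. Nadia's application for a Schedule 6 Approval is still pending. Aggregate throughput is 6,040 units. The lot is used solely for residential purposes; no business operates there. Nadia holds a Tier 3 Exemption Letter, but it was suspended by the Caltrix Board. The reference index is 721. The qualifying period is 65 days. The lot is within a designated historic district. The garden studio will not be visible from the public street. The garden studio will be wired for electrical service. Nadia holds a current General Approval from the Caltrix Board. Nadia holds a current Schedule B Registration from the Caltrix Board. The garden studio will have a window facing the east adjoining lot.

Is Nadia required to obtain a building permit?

Yes — Nadia must obtain a building permit.

Exception (a) requires that the reportable unit count is less than 100; but the reportable unit count is 107, not less than 100, so (a) is unavailable.
Exception (b) requires that the structure uses only unpowered hand tools for assembly; but assembly uses power tools, so (b) is unavailable.
Exception (c) fails — electrical service is planned.
Exception (d)'s conditions are all satisfied: a current General Approval is held; the structure will not be visible from the street. Turning to paragraphs (g)–(h): (g) operates against (d): a current Annual Registration is held. (h) does not operate here (no current Schedule 6 Approval is held), so (g) stands. Exception (d) does not apply.
Exception (e): the structure's footprint is 60 sq ft, less than the 75 sq ft limit; aggregate throughput is 6,040 units, meeting the 5,700 units threshold — every condition holds. However, paragraphs (i)–(n) must be considered: (i) operates against (e): a current Schedule B Registration is held. (j) operates (the qualifying period is 65 days, meeting the 55 days threshold), but is itself disapplied by (k): (k) operates against (j): the lot is in a historic district. (l), which would lift (k), is inapplicable — assessed value is $17,000, not under $17,000. Exception (e) does not apply.
None of the exceptions is available; § 75.2 applies in full.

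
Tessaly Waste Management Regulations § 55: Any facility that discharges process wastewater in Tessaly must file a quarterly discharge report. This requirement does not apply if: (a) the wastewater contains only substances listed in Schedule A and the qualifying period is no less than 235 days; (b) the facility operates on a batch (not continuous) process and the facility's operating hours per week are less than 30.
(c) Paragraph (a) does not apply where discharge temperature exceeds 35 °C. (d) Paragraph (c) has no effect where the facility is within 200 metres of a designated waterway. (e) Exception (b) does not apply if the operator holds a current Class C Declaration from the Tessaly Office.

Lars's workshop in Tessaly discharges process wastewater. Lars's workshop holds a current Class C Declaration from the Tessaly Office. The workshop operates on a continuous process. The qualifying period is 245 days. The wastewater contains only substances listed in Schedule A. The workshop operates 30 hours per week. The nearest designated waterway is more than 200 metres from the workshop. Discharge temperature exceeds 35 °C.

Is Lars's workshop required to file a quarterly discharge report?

Yes — Lars's workshop must file a quarterly discharge report.

Exception (a): the wastewater is Schedule-A-only; the qualifying period is 245 days, meeting the 235 days threshold — every condition holds. Turning to paragraphs (c)–(d): (c) operates against (a): discharge temperature exceeds 35 °C. (d), which would lift (c), is inapplicable — the workshop is more than 200 m from any designated waterway. Exception (a) does not apply.
Exception (b) requires that the facility operates on a batch (not continuous) process; but the facility operates on a continuous process, so (b) is unavailable.
No exception applies. The general rule governs.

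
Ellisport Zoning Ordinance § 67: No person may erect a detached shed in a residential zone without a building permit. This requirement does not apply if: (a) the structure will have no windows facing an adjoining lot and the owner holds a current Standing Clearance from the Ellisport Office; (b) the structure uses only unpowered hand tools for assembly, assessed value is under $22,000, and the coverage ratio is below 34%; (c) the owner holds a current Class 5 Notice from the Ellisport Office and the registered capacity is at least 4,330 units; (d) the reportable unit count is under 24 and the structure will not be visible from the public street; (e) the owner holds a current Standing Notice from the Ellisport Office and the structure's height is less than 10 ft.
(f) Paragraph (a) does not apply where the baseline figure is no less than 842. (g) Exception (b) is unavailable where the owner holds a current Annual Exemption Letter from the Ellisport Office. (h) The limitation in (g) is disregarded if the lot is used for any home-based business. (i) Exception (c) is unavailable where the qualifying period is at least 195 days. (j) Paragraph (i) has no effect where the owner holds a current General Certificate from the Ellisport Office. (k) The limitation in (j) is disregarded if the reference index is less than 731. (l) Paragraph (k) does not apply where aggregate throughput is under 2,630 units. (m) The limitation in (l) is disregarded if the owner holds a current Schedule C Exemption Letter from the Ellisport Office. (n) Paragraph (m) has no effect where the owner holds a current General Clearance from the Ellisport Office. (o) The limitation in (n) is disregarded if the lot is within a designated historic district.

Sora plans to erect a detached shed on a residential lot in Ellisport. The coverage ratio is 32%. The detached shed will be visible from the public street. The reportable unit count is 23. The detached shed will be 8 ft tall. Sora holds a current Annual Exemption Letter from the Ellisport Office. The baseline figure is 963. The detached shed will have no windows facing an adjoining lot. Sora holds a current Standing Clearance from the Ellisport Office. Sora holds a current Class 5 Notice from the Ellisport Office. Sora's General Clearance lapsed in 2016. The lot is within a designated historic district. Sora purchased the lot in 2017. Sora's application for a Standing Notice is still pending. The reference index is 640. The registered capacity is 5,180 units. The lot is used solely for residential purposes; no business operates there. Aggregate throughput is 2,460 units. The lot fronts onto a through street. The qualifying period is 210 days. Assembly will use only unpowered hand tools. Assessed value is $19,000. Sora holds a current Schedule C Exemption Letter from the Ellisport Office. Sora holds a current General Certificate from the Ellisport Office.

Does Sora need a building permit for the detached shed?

Exception (a): no windows face an adjoining lot; a current Standing Clearance is held — every condition holds. But applying paragraph (f): (f) is engaged — the baseline figure is 963, meeting the 842 threshold. Exception (a) does not apply.
All of (b)'s requirements are met (assembly uses only hand tools; assessed value is $19,000, under the $22,000 limit; the coverage ratio is 32%, below the 34% limit). But applying paragraphs (g)–(h): (g) operates against (b): a current Annual Exemption Letter is held. (h) does not operate here (the lot is solely residential), so (g) stands. Exception (b) does not apply.
Exception (c): a current Class 5 Notice is held; the registered capacity is 5,180 units, meeting the 4,330 units threshold — every condition holds. However, paragraphs (i)–(o) must be considered: (i) operates against (c): the qualifying period is 210 days, meeting the 195 days threshold. (j) applies (a current General Certificate is held), but is displaced by (k): (k) operates — the reference index is 640, less than the 731 limit. (l) is engaged (aggregate throughput is 2,460 units, under the 2,630 units limit), but is displaced by (m): (m) is triggered — a current Schedule C Exemption Letter is held. (n), which would lift (m), does not operate here — the General Clearance is not current. Exception (c) does not apply.
Exception (d) does not apply: the structure will be visible from the street.
Exception (e) requires that the owner holds a current Standing Notice from the Ellisport Office; but no current Standing Notice is held, so (e) is unavailable.
No exception displaces § 67.

Yes — Sora must obtain a building permit.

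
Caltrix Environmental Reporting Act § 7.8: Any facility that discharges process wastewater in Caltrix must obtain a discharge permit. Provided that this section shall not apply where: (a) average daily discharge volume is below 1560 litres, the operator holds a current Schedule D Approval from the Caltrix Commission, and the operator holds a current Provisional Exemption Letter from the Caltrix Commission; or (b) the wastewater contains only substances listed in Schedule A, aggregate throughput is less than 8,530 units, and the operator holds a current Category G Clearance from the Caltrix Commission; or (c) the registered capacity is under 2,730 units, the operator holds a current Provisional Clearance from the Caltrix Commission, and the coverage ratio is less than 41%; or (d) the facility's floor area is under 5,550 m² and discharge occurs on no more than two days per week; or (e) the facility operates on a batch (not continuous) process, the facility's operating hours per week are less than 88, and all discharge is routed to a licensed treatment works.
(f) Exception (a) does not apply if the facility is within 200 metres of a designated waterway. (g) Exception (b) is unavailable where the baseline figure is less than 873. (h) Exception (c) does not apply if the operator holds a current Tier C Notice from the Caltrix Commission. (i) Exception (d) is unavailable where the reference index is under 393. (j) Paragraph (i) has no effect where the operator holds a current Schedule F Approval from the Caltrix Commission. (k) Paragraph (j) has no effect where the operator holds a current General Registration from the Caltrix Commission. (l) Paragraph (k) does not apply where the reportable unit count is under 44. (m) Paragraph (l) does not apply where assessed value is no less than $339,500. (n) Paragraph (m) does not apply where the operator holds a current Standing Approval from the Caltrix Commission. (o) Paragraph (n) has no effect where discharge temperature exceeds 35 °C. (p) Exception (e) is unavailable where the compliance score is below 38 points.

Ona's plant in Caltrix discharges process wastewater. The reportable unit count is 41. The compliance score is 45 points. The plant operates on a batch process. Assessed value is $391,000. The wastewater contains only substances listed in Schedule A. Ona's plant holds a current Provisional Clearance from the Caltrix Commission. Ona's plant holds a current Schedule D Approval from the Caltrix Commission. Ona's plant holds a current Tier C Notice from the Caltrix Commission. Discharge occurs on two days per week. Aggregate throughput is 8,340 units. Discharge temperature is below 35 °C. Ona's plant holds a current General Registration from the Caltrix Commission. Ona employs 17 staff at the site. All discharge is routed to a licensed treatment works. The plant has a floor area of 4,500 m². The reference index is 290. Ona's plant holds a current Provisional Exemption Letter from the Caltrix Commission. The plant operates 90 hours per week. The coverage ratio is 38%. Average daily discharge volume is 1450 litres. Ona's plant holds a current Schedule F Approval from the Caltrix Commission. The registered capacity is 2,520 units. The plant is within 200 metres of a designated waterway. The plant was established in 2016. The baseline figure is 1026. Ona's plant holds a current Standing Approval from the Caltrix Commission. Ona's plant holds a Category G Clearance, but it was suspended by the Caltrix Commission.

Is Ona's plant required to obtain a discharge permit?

No — exception (d) applies; Ona's plant is not required to obtain a discharge permit.

Exception (a) is satisfied on its face — average daily discharge volume is 1450 litres, below the 1560 litres limit; a current Schedule D Approval is held; a current Provisional Exemption Letter is held. But applying paragraph (f): (f) operates against (a): the plant is within 200 m of a designated waterway. (a) is therefore removed.
Exception (b) does not apply: there is no Category G Clearance in force.
All of (c)'s requirements are met (the registered capacity is 2,520 units, under the 2,730 units limit; a current Provisional Clearance is held; the coverage ratio is 38%, less than the 41% limit). However, paragraph (h) must be considered: (h) operates against (c): a current Tier C Notice is held. Exception (c) does not apply.
Exception (d): the facility's floor area is 4,500 m², under the 5,550 m² limit; discharge occurs on no more than two days per week — every condition holds. Under paragraphs (i)–(o): (i) would limit (d) — the reference index is 290, under the 393 limit — but (j) sets (i) aside: (j) operates against (i): a current Schedule F Approval is held. (k) applies (a current General Registration is held), but is overridden by (l): (l) applies — the reportable unit count is 41, under the 44 limit. (m) would limit (l) — assessed value is $391,000, meeting the $339,500 threshold — but (n) sets (m) aside: (n) applies — a current Standing Approval is held. (o) is not engaged (discharge temperature is below 35 °C), so (n) stands. So (d) applies.
Exception (e) fails — the facility's operating hours per week are 90, not less than 88.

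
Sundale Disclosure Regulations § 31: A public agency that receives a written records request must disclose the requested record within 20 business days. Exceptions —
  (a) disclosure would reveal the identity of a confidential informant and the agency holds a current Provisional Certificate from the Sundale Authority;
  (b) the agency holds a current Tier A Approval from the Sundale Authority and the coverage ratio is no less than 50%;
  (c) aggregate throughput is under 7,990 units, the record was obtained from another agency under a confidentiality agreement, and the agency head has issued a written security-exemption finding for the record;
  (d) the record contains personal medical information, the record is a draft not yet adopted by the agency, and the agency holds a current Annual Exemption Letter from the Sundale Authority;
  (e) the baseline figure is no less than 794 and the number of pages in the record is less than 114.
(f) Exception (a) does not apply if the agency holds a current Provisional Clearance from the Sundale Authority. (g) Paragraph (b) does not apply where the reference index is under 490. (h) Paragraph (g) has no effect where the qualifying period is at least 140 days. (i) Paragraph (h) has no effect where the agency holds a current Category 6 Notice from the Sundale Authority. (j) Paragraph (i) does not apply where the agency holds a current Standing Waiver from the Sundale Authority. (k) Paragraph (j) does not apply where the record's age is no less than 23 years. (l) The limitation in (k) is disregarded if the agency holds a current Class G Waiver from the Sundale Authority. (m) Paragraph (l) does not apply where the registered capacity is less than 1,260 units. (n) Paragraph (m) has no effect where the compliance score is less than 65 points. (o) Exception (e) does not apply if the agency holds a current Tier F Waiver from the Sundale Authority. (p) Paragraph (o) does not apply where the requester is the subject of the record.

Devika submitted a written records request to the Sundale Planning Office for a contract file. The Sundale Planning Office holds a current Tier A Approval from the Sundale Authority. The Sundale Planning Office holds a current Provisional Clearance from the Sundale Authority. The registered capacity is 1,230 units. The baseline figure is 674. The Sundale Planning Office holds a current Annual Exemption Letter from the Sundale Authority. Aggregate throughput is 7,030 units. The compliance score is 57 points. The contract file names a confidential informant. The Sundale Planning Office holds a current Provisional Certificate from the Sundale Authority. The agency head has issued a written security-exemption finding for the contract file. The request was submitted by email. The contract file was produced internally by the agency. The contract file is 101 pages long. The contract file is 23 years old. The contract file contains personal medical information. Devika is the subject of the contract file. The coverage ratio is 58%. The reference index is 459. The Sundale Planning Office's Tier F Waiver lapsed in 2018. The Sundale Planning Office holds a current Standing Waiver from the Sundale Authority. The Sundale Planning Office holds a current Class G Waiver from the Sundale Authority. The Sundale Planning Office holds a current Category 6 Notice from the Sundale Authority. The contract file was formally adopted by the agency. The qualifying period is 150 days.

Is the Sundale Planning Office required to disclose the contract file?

Exception (a): the contract file names a confidential informant; a current Provisional Certificate is held — every condition holds. Turning to paragraph (f): (f) operates against (a): a current Provisional Clearance is held. So (a) is unavailable.
Exception (b) is satisfied on its face — a current Tier A Approval is held; the coverage ratio is 58%, meeting the 50% threshold. Under paragraphs (g)–(n): (g) is engaged (the reference index is 459, under the 490 limit), but is set aside by (h): (h) applies — the qualifying period is 150 days, meeting the 140 days threshold. (i) would limit (h) — a current Category 6 Notice is held — but (j) sets (i) aside: (j) operates against (i): a current Standing Waiver is held. (k) would limit (j) — the record's age is 23 years, meeting the 23 years threshold — but (l) sets (k) aside: (l) is triggered — a current Class G Waiver is held. (m) applies (the registered capacity is 1,230 units, less than the 1,260 units limit), but yields to (n): (n) operates — the compliance score is 57 points, less than the 65 points limit. Exception (b) stands.
Exception (c) fails — the contract file was produced internally.
Exception (d) does not apply: the contract file has been formally adopted.
Exception (e) does not apply: the baseline figure is 674, short of 794.

No — exception (b) applies; the Sundale Planning Office is not required to disclose the contract file.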